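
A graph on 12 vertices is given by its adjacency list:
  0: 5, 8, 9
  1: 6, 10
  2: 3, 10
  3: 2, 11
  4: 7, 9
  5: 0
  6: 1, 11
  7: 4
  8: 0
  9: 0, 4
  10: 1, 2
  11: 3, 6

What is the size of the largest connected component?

6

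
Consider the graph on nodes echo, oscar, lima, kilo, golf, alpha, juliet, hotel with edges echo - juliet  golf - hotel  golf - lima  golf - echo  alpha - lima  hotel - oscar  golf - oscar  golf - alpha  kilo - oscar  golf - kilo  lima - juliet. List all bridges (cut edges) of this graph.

The edges on the cycle golf-alpha-lima-golf are not bridges since each lies on that cycle.
Every edge lies on some cycle, so there are no bridges.

none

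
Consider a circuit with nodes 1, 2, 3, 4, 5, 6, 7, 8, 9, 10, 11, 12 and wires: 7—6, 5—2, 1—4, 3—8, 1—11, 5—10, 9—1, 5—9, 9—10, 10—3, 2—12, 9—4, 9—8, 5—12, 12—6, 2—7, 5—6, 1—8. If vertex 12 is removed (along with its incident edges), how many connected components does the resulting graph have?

With 12 gone, the remaining components are: {1, 2, 3, 4, 5, 6, 7, 8, 9, 10, 11}.
That is 1 component.

1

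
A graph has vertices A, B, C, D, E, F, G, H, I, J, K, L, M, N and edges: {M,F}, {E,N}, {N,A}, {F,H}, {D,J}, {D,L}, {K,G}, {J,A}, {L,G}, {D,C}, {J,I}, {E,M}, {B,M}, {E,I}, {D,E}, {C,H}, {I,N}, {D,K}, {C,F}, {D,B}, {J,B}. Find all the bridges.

none

The edges on the cycle D-L-G-K-D are not bridges since each lies on that cycle.
Every edge lies on some cycle, so there are no bridges.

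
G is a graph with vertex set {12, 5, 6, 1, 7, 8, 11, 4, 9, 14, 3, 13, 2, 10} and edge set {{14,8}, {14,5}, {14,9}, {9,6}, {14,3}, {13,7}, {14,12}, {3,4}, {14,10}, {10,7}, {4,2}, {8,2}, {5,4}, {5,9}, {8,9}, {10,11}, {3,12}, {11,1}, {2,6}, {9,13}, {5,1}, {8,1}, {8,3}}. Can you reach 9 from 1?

From 1 we can reach 1, 2, 3, 4, 5, 6, 7, 8, 9, 10, 11, 12, 13, 14, which includes 9.

Yes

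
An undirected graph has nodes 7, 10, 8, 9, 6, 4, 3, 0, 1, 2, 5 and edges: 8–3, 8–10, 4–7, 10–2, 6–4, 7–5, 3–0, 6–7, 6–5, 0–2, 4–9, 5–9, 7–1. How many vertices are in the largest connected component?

6

Starting from 0 we can reach 0, 2, 3, 8, 10. That is one component of size 5.
Starting from 1 we can reach 1, 4, 5, 6, 7, 9. That is one component of size 6.
The largest has 6 vertices.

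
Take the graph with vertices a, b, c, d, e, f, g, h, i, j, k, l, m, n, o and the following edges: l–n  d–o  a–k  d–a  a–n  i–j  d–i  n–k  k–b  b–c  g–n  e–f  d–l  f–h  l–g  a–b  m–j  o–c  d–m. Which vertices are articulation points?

Removing d increases the component count from 2 to 3, so d is a cut vertex.
Removing f increases the component count from 2 to 3, so f is a cut vertex.
By contrast removing k leaves 2 components; it is not a cut vertex. No other vertex is a cut vertex either.

d, f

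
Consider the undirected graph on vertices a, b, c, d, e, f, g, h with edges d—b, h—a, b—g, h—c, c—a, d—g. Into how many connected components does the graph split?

e is isolated — a component by itself.
f is isolated — a component by itself.
Starting from b we can reach b, d, g. That is one component of size 3.
Starting from a we can reach a, c, h. That is one component of size 3.
Total: 4 components.

4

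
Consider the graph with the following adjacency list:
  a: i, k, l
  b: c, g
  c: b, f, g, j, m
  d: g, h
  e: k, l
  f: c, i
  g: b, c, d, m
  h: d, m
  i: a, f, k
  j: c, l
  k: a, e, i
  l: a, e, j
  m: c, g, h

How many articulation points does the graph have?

1

Removing c increases the component count from 1 to 2, so c is a cut vertex.
By contrast removing l leaves 1 component; it is not a cut vertex. No other vertex is a cut vertex either.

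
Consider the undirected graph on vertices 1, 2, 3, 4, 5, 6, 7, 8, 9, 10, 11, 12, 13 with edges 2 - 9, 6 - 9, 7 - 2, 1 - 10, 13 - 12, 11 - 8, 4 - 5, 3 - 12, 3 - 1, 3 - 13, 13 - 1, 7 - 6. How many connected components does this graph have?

4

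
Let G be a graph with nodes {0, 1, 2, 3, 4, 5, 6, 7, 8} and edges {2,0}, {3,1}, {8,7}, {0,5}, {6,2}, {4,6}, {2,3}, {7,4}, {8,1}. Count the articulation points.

2

Removing 0 increases the component count from 1 to 2, so 0 is a cut vertex.
Removing 2 increases the component count from 1 to 2, so 2 is a cut vertex.
By contrast removing 3 leaves 1 component; it is not a cut vertex. No other vertex is a cut vertex either.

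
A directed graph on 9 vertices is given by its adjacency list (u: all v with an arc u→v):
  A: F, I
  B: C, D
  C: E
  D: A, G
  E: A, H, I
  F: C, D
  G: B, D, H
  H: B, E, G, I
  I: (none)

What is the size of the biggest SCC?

{A, B, C, D, E, F, G, H} are all mutually reachable — one SCC of size 8.
{I} is an SCC by itself.
The largest has 8 vertices.

8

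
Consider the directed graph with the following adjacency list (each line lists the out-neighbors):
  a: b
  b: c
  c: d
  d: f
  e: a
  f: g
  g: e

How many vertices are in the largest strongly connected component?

{a, b, c, d, e, f, g} are all mutually reachable — one SCC of size 7.
The largest has 7 vertices.

7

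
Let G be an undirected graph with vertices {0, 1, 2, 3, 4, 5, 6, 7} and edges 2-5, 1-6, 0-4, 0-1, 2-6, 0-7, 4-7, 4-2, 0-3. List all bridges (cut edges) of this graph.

0-3, 2-5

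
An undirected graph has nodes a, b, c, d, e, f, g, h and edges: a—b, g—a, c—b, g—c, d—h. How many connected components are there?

e is isolated — a component by itself.
f is isolated — a component by itself.
Starting from d we can reach d, h. That is one component of size 2.
Starting from a we can reach a, b, c, g. That is one component of size 4.
Total: 4 components.

4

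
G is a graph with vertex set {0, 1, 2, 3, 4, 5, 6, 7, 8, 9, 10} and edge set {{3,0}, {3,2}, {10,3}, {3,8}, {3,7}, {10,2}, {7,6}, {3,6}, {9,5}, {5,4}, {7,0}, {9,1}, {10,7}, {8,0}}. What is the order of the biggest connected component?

7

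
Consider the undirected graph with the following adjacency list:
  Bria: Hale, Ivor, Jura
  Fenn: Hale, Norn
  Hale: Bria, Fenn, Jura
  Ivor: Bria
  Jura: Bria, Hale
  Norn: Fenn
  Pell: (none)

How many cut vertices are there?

3

Removing Bria increases the component count from 2 to 3, so Bria is a cut vertex.
Removing Fenn increases the component count from 2 to 3, so Fenn is a cut vertex.
Removing Hale increases the component count from 2 to 3, so Hale is a cut vertex.
By contrast removing Ivor leaves 2 components; it is not a cut vertex. No other vertex is a cut vertex either.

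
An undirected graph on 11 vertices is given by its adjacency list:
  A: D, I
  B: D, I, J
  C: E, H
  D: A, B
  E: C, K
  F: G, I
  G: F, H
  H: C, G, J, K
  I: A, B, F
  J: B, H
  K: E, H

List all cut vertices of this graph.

Removing H increases the component count from 1 to 2, so H is a cut vertex.
By contrast removing J leaves 1 component; it is not a cut vertex. No other vertex is a cut vertex either.

H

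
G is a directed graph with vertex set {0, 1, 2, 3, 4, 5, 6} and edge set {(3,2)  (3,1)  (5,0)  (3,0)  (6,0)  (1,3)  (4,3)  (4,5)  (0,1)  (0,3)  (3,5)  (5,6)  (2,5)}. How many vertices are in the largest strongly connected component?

6

{0, 1, 2, 3, 5, 6} are all mutually reachable — one SCC of size 6.
{4} is an SCC by itself.
The largest has 6 vertices.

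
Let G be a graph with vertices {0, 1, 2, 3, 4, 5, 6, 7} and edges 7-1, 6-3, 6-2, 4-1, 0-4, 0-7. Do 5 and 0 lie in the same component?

No

The component containing 5 is {5}, and 0 is not in it.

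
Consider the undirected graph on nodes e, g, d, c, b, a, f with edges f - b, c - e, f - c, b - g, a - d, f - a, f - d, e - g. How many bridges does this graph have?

0

The edges on the cycle f-a-d-f are not bridges since each lies on that cycle.
Every edge lies on some cycle, so there are no bridges.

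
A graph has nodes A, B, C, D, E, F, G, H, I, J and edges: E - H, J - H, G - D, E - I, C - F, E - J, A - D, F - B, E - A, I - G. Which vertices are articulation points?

Removing E increases the component count from 2 to 3, so E is a cut vertex.
Removing F increases the component count from 2 to 3, so F is a cut vertex.
By contrast removing J leaves 2 components; it is not a cut vertex. No other vertex is a cut vertex either.

E, F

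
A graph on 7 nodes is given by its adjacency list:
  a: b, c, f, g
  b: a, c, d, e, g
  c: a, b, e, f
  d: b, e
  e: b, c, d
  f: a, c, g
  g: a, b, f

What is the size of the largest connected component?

Starting from a we can reach a, b, c, d, e, f, g. That is one component of size 7.
The largest has 7 vertices.

7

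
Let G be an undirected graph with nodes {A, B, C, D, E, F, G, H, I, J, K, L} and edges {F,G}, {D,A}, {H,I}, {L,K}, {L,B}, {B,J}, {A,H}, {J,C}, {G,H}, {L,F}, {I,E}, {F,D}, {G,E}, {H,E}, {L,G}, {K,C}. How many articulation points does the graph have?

Removing L increases the component count from 1 to 2, so L is a cut vertex.
By contrast removing K leaves 1 component; it is not a cut vertex. No other vertex is a cut vertex either.

1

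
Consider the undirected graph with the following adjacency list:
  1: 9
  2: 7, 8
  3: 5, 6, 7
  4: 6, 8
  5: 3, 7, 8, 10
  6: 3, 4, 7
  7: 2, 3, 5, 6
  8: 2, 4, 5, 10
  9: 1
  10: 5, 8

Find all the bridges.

1-9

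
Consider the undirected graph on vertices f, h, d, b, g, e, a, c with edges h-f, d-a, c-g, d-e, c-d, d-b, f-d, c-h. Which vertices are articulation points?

c, d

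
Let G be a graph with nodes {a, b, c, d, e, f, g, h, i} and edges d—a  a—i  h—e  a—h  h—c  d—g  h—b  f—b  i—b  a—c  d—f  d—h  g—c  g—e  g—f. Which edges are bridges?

The edges on the cycle d-a-i-b-f-d are not bridges since each lies on that cycle.
Every edge lies on some cycle, so there are no bridges.

none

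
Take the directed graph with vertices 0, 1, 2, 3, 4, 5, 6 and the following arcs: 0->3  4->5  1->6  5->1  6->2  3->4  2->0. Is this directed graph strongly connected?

Yes

From 0 we can reach every vertex (0, 1, 2, 3, 4, 5, 6), and every vertex can reach 0 (0, 1, 2, 3, 4, 5, 6). So the whole graph is one strongly connected component.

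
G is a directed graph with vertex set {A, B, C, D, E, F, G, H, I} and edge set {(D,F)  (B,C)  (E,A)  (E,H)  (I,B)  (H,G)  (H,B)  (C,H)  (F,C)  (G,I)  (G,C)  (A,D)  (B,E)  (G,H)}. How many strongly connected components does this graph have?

{A, B, C, D, E, F, G, H, I} are all mutually reachable — one SCC of size 9.
That gives 1 strongly connected component.

1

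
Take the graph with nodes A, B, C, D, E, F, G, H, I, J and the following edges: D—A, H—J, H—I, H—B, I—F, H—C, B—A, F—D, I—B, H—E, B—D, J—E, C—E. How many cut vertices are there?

1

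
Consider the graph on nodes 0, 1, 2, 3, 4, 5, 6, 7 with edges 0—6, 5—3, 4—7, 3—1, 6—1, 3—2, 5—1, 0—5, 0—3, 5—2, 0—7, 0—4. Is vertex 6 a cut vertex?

Deleting 6 leaves 1 component (was 1) (its neighbors 0, 1 remain connected to each other), so 6 is not a cut vertex.

No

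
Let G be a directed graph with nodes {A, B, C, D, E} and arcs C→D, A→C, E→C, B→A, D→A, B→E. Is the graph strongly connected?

No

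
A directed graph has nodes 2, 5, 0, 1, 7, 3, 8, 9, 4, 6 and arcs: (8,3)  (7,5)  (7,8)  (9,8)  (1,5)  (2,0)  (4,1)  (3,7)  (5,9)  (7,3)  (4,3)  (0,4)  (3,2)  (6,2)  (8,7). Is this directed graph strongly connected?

No

There is no directed path from 5 to 6, so the graph is not strongly connected.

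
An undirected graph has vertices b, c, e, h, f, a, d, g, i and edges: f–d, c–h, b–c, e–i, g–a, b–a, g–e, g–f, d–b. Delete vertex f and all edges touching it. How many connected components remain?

With f gone, the remaining components are: {a, b, c, d, e, g, h, i}.
That is 1 component.

1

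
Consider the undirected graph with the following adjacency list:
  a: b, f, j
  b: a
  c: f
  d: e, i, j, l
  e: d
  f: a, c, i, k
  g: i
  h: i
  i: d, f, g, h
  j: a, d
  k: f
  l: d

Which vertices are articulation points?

Removing a increases the component count from 1 to 2, so a is a cut vertex.
Removing d increases the component count from 1 to 3, so d is a cut vertex.
Removing f increases the component count from 1 to 3, so f is a cut vertex.
Likewise i is a cut vertex.
By contrast removing k leaves 1 component; it is not a cut vertex. No other vertex is a cut vertex either.

a, d, f, i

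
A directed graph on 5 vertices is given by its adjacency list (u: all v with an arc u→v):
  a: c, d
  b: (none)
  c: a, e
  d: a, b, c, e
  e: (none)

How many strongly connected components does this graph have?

3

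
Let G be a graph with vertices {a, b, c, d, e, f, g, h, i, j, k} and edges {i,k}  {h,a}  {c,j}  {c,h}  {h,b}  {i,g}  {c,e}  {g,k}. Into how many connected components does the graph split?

d is isolated — a component by itself.
f is isolated — a component by itself.
Starting from g we can reach g, i, k. That is one component of size 3.
Starting from a we can reach a, b, c, e, h, j. That is one component of size 6.
Total: 4 components.

4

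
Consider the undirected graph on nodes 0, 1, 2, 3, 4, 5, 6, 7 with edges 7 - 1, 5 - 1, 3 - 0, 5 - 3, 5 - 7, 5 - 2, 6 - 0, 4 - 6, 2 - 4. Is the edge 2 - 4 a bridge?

After removing 2 - 4, the path 2-5-3-0-6-4 still connects them, so the edge is not a bridge.

No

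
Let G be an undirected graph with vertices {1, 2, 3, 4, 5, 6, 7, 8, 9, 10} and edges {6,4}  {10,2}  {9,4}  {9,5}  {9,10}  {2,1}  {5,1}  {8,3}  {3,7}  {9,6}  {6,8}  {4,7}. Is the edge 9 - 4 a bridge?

No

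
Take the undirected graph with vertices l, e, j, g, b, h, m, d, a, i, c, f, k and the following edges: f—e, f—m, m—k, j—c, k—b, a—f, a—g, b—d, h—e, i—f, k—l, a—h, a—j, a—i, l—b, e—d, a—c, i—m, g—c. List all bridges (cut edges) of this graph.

none

The edges on the cycle a-j-c-a are not bridges since each lies on that cycle.
Every edge lies on some cycle, so there are no bridges.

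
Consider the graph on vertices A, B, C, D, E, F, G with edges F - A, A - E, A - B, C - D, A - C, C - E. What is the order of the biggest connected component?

6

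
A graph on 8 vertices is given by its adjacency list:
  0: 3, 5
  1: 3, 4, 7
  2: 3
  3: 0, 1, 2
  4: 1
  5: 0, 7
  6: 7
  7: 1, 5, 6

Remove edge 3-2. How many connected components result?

Before removal there is 1 component.
3-2 is a bridge — removing it separates 3's side from 2's side.
After removal: 2 components.

2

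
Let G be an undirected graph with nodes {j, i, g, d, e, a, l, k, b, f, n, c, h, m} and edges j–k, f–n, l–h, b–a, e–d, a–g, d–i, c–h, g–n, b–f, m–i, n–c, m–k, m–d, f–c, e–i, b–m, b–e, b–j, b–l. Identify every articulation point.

b

Removing b increases the component count from 1 to 2, so b is a cut vertex.
By contrast removing i leaves 1 component; it is not a cut vertex. No other vertex is a cut vertex either.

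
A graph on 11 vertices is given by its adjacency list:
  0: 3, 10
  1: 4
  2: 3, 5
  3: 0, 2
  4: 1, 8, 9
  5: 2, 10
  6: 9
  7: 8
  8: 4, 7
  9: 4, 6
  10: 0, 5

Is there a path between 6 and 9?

From 6 we can reach 1, 4, 6, 7, 8, 9, which includes 9.

Yes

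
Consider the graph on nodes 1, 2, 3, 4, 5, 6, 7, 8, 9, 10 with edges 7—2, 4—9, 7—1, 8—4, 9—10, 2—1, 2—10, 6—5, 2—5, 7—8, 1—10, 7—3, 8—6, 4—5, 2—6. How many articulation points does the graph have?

Removing 7 increases the component count from 1 to 2, so 7 is a cut vertex.
By contrast removing 10 leaves 1 component; it is not a cut vertex. No other vertex is a cut vertex either.

1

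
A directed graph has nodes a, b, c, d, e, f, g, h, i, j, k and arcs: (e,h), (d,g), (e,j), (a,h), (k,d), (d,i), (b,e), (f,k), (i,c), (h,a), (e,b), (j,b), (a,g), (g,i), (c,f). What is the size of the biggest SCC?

6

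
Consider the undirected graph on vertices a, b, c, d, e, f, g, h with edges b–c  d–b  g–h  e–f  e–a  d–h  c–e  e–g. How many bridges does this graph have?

2

The edges on the cycle d-b-c-e-g-h-d are not bridges since each lies on that cycle.
But removing e–f disconnects e from f; removing e–a disconnects e from a — these are bridges.
That makes 2 bridges.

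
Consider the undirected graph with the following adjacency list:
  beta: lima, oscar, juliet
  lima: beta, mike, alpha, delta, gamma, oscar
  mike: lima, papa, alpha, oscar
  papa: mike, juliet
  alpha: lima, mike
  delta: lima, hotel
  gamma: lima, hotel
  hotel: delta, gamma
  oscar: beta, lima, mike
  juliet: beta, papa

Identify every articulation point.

lima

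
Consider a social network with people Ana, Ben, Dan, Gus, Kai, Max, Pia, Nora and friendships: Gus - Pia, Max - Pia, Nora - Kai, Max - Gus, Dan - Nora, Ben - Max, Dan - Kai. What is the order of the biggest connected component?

4

Ana is isolated — a component by itself.
Starting from Dan we can reach Dan, Kai, Nora. That is one component of size 3.
Starting from Ben we can reach Ben, Gus, Max, Pia. That is one component of size 4.
The largest has 4 vertices.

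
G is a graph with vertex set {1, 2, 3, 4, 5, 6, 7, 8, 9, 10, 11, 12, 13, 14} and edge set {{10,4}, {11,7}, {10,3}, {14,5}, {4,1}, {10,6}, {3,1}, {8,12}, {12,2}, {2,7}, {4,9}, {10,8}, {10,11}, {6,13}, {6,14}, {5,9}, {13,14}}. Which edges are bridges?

The edges on the cycle 10-8-12-2-7-11-10 are not bridges since each lies on that cycle.
Every edge lies on some cycle, so there are no bridges.

none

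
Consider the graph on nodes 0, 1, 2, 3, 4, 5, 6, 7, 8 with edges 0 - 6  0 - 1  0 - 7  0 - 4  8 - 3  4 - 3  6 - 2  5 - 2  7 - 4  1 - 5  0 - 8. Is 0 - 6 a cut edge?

After removing 0 - 6, the path 0-1-5-2-6 still connects them, so the edge is not a bridge.

No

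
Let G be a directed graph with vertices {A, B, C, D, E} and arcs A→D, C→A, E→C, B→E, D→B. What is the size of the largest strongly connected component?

5

{A, B, C, D, E} are all mutually reachable — one SCC of size 5.
The largest has 5 vertices.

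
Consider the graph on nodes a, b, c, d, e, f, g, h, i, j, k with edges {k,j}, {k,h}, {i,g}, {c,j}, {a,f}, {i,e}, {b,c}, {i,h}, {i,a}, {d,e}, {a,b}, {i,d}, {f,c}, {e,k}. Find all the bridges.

g-i

The edges on the cycle a-f-c-b-a are not bridges since each lies on that cycle.
But removing i-g disconnects i from g — this is a bridge.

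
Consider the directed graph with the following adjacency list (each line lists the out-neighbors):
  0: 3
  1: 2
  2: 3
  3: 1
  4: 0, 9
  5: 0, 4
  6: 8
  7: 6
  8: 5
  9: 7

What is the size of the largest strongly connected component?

6

{4, 5, 6, 7, 8, 9} are all mutually reachable — one SCC of size 6.
{1, 2, 3} are all mutually reachable — one SCC of size 3.
{0} is an SCC by itself.
The largest has 6 vertices.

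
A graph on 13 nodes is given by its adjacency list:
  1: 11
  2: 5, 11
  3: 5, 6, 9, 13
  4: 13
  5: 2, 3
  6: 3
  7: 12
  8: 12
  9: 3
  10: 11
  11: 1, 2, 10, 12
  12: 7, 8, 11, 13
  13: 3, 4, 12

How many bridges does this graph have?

The edges on the cycle 11-12-13-3-5-2-11 are not bridges since each lies on that cycle.
But removing 4-13 disconnects 4 from 13; removing 12-8 disconnects 12 from 8; removing 11-10 disconnects 11 from 10; removing 6-3 disconnects 6 from 3 — these are bridges.
In total 7 edges are bridges.

7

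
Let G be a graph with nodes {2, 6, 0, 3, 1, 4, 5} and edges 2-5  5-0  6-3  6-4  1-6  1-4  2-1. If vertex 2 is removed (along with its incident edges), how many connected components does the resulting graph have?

2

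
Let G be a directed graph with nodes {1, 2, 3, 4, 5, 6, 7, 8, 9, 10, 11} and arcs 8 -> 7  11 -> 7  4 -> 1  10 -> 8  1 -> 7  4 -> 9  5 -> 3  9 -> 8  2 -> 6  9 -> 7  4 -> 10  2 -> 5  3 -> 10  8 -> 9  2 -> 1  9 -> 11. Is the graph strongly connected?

No

There is no directed path from 3 to 2, so the graph is not strongly connected.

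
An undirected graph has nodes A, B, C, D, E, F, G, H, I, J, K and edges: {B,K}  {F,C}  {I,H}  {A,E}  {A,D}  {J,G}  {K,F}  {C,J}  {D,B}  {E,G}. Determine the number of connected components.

2

Starting from H we can reach H, I. That is one component of size 2.
Starting from A we can reach A, B, C, D, E, F, G, J, K. That is one component of size 9.
Total: 2 components.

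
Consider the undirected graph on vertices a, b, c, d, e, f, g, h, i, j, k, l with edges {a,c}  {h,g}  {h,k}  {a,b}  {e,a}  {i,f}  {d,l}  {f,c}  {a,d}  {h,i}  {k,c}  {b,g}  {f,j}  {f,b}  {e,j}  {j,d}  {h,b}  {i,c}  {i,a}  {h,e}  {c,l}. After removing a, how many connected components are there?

With a gone, the remaining components are: {b, c, d, e, f, g, h, i, j, k, l}.
That is 1 component.

1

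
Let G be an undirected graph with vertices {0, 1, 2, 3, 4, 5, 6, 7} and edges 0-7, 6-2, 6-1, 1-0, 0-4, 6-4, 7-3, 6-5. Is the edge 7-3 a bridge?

Removing 7-3 leaves no path between 7 and 3: the component count goes from 1 to 2. So it is a bridge.

Yes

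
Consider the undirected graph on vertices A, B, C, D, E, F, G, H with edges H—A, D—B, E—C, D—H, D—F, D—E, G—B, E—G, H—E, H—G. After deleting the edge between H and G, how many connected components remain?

H and G are still connected via H-E-G, so the component count stays at 1.

1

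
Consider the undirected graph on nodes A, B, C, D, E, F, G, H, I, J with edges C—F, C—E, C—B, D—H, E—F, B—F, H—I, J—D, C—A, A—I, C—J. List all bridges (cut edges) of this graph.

The edges on the cycle C-J-D-H-I-A-C are not bridges since each lies on that cycle.
Every edge lies on some cycle, so there are no bridges.

none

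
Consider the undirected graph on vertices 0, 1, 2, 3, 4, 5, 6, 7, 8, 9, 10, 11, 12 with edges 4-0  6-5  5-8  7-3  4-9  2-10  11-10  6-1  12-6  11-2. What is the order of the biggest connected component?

Starting from 3 we can reach 3, 7. That is one component of size 2.
Starting from 0 we can reach 0, 4, 9. That is one component of size 3.
Starting from 2 we can reach 2, 10, 11. That is one component of size 3.
Starting from 1 we can reach 1, 5, 6, 8, 12. That is one component of size 5.
The largest has 5 vertices.

5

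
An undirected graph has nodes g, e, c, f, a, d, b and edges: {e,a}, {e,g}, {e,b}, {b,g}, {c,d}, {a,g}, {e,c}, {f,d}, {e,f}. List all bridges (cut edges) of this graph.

none

The edges on the cycle e-a-g-e are not bridges since each lies on that cycle.
Every edge lies on some cycle, so there are no bridges.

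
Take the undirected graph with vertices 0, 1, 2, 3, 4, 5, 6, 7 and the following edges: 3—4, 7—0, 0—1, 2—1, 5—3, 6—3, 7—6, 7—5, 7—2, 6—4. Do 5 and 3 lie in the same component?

From 5 we can reach 0, 1, 2, 3, 4, 5, 6, 7, which includes 3.

Yes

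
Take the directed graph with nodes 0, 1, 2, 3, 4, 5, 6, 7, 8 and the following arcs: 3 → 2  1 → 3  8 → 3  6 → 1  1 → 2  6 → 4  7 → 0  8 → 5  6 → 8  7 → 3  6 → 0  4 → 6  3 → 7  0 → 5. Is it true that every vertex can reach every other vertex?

There is no directed path from 2 to 3, so the graph is not strongly connected.

No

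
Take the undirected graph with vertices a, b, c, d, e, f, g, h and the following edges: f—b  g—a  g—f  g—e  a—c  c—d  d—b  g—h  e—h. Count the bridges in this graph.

The edges on the cycle g-e-h-g are not bridges since each lies on that cycle.
Every edge lies on some cycle, so there are no bridges.

0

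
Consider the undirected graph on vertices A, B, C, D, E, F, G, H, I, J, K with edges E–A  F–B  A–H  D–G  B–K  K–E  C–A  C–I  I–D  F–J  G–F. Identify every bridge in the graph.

A-H, F-J

The edges on the cycle C-I-D-G-F-B-K-E-A-C are not bridges since each lies on that cycle.
But removing J–F disconnects J from F; removing A–H disconnects A from H — these are bridges.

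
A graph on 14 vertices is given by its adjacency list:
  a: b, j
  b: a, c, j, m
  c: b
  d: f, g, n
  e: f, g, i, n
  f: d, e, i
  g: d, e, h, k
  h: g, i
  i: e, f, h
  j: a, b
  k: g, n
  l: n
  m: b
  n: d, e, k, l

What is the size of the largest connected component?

Starting from a we can reach a, b, c, j, m. That is one component of size 5.
Starting from d we can reach d, e, f, g, h, i, k, l, n. That is one component of size 9.
The largest has 9 vertices.

9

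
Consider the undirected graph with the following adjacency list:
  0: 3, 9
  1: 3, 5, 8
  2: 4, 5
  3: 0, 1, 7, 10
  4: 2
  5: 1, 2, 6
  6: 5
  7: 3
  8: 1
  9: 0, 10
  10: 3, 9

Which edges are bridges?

1-3, 1-5, 1-8, 2-4, 2-5, 3-7, 5-6

The edges on the cycle 3-0-9-10-3 are not bridges since each lies on that cycle.
But removing 3-7 disconnects 3 from 7; removing 1-5 disconnects 1 from 5; removing 3-1 disconnects 3 from 1; removing 5-2 disconnects 5 from 2 — these are bridges.
In total 7 edges are bridges.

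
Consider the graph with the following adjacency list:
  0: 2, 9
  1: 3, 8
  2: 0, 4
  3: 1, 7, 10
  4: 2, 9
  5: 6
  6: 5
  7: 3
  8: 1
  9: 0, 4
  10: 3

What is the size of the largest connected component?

Starting from 5 we can reach 5, 6. That is one component of size 2.
Starting from 0 we can reach 0, 2, 4, 9. That is one component of size 4.
Starting from 1 we can reach 1, 3, 7, 8, 10. That is one component of size 5.
The largest has 5 vertices.

5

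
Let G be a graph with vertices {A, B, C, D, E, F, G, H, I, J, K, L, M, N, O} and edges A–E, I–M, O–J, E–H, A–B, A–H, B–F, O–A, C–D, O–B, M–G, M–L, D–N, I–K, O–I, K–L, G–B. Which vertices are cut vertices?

Removing A increases the component count from 2 to 3, so A is a cut vertex.
Removing B increases the component count from 2 to 3, so B is a cut vertex.
Removing D increases the component count from 2 to 3, so D is a cut vertex.
Likewise O is a cut vertex.
By contrast removing E leaves 2 components; it is not a cut vertex. No other vertex is a cut vertex either.

A, B, D, O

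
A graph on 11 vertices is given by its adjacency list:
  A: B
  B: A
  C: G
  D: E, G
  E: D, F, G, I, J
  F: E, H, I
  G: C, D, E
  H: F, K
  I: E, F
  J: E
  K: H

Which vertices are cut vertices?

E, F, G, H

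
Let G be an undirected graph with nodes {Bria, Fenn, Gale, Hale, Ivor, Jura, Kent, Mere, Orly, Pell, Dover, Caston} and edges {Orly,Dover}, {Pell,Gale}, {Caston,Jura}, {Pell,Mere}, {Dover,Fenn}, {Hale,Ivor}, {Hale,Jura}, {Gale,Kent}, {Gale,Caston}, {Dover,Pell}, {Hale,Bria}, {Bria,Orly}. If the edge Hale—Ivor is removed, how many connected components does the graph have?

2

Before removal there is 1 component.
Hale—Ivor is a bridge — removing it separates Hale's side from Ivor's side.
After removal: 2 components.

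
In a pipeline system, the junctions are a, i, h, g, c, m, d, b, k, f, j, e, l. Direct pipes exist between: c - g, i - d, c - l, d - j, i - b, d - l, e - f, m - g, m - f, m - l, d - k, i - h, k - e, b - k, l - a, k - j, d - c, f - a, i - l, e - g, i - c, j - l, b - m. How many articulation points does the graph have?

1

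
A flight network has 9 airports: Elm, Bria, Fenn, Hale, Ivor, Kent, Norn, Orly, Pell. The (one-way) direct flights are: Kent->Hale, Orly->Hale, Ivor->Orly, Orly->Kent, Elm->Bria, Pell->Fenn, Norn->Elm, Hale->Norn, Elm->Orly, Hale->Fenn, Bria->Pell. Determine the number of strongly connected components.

{Elm, Hale, Kent, Norn, Orly} are all mutually reachable — one SCC of size 5.
{Fenn} is an SCC by itself.
{Bria} is an SCC by itself.
{Ivor} is an SCC by itself.
{Pell} is an SCC by itself.
That gives 5 strongly connected components.

5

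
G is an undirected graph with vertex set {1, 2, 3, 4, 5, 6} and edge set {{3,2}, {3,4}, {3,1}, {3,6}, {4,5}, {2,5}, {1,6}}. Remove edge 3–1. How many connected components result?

3 and 1 are still connected via 3-6-1, so the component count stays at 1.

1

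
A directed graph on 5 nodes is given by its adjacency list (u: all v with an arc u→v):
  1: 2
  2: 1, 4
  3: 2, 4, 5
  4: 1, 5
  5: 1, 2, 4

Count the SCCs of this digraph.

{1, 2, 4, 5} are all mutually reachable — one SCC of size 4.
{3} is an SCC by itself.
That gives 2 strongly connected components.

2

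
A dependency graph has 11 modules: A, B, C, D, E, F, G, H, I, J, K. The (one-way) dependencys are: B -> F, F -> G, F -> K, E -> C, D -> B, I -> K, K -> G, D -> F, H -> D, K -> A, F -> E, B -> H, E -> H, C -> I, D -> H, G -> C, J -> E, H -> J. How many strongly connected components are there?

3

{B, D, E, F, H, J} are all mutually reachable — one SCC of size 6.
{C, G, I, K} are all mutually reachable — one SCC of size 4.
{A} is an SCC by itself.
That gives 3 strongly connected components.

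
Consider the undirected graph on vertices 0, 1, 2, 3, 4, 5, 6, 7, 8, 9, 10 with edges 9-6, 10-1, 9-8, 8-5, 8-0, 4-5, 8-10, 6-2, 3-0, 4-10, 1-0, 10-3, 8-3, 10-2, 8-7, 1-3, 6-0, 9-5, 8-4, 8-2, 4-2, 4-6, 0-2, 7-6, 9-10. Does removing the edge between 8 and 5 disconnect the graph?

After removing 8-5, the path 8-9-5 still connects them, so the edge is not a bridge.

No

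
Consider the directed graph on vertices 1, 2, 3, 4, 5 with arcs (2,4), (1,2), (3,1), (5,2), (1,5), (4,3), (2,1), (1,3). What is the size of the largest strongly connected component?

{1, 2, 3, 4, 5} are all mutually reachable — one SCC of size 5.
The largest has 5 vertices.

5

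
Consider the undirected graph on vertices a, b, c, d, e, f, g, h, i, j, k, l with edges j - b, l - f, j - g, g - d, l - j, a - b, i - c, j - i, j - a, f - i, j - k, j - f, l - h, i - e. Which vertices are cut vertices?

g, i, j, l

Removing g increases the component count from 1 to 2, so g is a cut vertex.
Removing i increases the component count from 1 to 3, so i is a cut vertex.
Removing j increases the component count from 1 to 4, so j is a cut vertex.
Likewise l is a cut vertex.
By contrast removing a leaves 1 component; it is not a cut vertex. No other vertex is a cut vertex either.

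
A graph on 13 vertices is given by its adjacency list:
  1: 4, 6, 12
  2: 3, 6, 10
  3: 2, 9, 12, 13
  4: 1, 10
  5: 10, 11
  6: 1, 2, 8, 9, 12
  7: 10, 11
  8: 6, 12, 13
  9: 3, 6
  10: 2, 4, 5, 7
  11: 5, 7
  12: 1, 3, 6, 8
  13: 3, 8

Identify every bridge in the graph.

The edges on the cycle 10-7-11-5-10 are not bridges since each lies on that cycle.
Every edge lies on some cycle, so there are no bridges.

none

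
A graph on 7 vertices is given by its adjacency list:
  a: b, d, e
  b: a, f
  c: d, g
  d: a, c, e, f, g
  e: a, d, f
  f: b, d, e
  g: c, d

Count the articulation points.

Removing d increases the component count from 1 to 2, so d is a cut vertex.
By contrast removing c leaves 1 component; it is not a cut vertex. No other vertex is a cut vertex either.

1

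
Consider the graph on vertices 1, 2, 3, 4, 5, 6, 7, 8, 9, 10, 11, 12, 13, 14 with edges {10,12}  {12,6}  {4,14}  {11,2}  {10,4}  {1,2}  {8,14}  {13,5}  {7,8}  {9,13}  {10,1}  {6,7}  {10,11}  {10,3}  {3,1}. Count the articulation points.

2

Removing 10 increases the component count from 2 to 3, so 10 is a cut vertex.
Removing 13 increases the component count from 2 to 3, so 13 is a cut vertex.
By contrast removing 2 leaves 2 components; it is not a cut vertex. No other vertex is a cut vertex either.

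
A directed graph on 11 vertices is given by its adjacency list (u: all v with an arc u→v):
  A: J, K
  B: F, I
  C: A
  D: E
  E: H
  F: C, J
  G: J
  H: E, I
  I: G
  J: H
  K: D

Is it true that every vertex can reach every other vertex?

There is no directed path from H to B, so the graph is not strongly connected.

No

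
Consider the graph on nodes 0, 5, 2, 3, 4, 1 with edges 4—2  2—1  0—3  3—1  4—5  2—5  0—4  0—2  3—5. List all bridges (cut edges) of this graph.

The edges on the cycle 0-3-5-4-0 are not bridges since each lies on that cycle.
Every edge lies on some cycle, so there are no bridges.

none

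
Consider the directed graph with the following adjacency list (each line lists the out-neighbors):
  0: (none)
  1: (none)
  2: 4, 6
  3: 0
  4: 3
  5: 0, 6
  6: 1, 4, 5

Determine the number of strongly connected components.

{5, 6} are all mutually reachable — one SCC of size 2.
{4} is an SCC by itself.
{2} is an SCC by itself.
{1} is an SCC by itself.
{3} is an SCC by itself.
(and 1 more singleton SCC)
That gives 6 strongly connected components.

6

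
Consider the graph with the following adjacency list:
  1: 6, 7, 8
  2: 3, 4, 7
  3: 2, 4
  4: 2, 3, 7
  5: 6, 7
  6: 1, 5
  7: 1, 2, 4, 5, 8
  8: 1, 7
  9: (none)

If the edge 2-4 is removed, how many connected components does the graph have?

2

2 and 4 are still connected via 2-7-4, so the component count stays at 2.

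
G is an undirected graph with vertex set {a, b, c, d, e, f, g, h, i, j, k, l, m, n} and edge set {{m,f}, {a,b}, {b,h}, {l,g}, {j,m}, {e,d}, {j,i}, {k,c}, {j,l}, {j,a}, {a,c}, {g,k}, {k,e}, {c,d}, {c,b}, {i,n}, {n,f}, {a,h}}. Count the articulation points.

1

Removing j increases the component count from 1 to 2, so j is a cut vertex.
By contrast removing d leaves 1 component; it is not a cut vertex. No other vertex is a cut vertex either.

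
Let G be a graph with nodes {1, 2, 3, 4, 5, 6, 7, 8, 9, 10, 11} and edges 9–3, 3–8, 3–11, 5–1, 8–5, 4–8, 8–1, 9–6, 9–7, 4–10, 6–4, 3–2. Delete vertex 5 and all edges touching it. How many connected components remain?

1

With 5 gone, the remaining components are: {1, 2, 3, 4, 6, 7, 8, 9, 10, 11}.
That is 1 component.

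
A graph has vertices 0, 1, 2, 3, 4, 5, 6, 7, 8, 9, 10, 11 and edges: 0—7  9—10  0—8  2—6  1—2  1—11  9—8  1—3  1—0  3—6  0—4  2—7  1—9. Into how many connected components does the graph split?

2

5 is isolated — a component by itself.
Starting from 0 we can reach 0, 1, 2, 3, 4, 6, 7, 8, 9, 10, 11. That is one component of size 11.
Total: 2 components.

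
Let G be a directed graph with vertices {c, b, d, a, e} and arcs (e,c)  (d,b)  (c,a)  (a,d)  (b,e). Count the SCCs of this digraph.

1

{a, b, c, d, e} are all mutually reachable — one SCC of size 5.
That gives 1 strongly connected component.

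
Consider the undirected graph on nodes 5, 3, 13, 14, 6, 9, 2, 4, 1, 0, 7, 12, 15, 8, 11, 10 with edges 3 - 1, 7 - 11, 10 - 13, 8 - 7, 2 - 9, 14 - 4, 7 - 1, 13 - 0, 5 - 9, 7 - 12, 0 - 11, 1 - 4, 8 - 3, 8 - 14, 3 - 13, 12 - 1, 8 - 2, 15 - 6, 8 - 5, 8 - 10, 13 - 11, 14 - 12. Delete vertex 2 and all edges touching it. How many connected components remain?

With 2 gone, the remaining components are: {6, 15}; {0, 1, 3, 4, 5, 7, 8, 9, 10, 11, 12, 13, 14}.
That is 2 components.

2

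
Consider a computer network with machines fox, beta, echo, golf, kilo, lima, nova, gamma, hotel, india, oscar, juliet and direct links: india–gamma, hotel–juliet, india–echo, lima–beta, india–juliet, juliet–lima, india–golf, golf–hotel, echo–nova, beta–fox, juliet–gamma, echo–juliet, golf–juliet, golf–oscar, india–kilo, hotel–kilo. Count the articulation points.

Removing beta increases the component count from 1 to 2, so beta is a cut vertex.
Removing echo increases the component count from 1 to 2, so echo is a cut vertex.
Removing golf increases the component count from 1 to 2, so golf is a cut vertex.
Likewise lima, juliet are cut vertices.
By contrast removing hotel leaves 1 component; it is not a cut vertex. No other vertex is a cut vertex either.

5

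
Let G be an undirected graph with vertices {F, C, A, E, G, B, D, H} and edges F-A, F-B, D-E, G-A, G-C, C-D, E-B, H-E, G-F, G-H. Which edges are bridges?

The edges on the cycle G-C-D-E-H-G are not bridges since each lies on that cycle.
Every edge lies on some cycle, so there are no bridges.

none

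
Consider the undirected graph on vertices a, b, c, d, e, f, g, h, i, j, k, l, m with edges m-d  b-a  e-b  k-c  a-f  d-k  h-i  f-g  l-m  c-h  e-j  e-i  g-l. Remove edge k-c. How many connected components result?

1

k and c are still connected via k-d-m-l-g-f-a-b-e-i-h-c, so the component count stays at 1.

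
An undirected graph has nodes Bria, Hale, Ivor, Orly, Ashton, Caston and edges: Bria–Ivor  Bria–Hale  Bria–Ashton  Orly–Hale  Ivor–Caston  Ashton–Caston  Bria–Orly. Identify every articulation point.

Removing Bria increases the component count from 1 to 2, so Bria is a cut vertex.
By contrast removing Ashton leaves 1 component; it is not a cut vertex. No other vertex is a cut vertex either.

Bria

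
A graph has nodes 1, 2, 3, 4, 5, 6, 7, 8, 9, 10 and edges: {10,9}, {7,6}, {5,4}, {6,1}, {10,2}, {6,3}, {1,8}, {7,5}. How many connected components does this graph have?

2

Starting from 2 we can reach 2, 9, 10. That is one component of size 3.
Starting from 1 we can reach 1, 3, 4, 5, 6, 7, 8. That is one component of size 7.
Total: 2 components.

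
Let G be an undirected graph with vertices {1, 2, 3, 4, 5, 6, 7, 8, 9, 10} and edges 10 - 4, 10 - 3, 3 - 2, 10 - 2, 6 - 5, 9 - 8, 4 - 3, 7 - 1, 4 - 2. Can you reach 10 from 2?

Yes

From 2 we can reach 2, 3, 4, 10, which includes 10.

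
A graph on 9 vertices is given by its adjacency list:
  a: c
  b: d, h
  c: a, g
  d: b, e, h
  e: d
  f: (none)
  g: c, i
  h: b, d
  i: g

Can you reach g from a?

From a we can reach a, c, g, i, which includes g.

Yes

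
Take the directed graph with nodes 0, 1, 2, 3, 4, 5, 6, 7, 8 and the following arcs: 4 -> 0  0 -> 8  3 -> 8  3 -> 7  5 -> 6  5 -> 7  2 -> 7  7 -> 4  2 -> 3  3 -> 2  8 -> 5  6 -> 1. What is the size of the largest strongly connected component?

5

{0, 4, 5, 7, 8} are all mutually reachable — one SCC of size 5.
{2, 3} are all mutually reachable — one SCC of size 2.
{1} is an SCC by itself.
{6} is an SCC by itself.
The largest has 5 vertices.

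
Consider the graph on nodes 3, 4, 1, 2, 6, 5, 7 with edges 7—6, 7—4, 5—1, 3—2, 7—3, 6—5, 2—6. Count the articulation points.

Removing 5 increases the component count from 1 to 2, so 5 is a cut vertex.
Removing 6 increases the component count from 1 to 2, so 6 is a cut vertex.
Removing 7 increases the component count from 1 to 2, so 7 is a cut vertex.
By contrast removing 4 leaves 1 component; it is not a cut vertex. No other vertex is a cut vertex either.

3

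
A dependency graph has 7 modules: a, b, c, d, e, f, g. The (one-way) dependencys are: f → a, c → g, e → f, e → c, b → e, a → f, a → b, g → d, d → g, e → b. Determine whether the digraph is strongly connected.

There is no directed path from g to a, so the graph is not strongly connected.

No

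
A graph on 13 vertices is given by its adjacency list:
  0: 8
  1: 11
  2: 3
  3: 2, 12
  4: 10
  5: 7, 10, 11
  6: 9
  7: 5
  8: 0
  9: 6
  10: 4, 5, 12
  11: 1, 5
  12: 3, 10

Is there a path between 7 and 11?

Yes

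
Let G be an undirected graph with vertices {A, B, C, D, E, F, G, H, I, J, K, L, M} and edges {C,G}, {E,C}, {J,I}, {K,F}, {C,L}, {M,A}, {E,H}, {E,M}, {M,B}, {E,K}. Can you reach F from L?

Yes

From L we can reach A, B, C, E, F, G, H, K, L, M, which includes F.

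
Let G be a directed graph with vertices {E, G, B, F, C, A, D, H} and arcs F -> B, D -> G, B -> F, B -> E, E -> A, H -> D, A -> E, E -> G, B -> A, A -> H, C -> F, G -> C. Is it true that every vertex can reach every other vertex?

Yes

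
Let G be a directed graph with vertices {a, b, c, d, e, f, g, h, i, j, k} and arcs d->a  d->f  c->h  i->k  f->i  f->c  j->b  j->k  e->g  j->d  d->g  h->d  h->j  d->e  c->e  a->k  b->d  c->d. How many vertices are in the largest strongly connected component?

{b, c, d, f, h, j} are all mutually reachable — one SCC of size 6.
{k} is an SCC by itself.
{i} is an SCC by itself.
{e} is an SCC by itself.
{a} is an SCC by itself.
(and 1 more singleton SCC)
The largest has 6 vertices.

6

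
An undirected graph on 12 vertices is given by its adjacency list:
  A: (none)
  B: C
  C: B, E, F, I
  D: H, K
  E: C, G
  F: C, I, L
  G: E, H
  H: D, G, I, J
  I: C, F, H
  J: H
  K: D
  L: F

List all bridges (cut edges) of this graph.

B-C, D-H, D-K, F-L, H-J

The edges on the cycle I-C-E-G-H-I are not bridges since each lies on that cycle.
But removing H-D disconnects H from D; removing C-B disconnects C from B; removing L-F disconnects L from F; removing K-D disconnects K from D — these are bridges.
In total 5 edges are bridges.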